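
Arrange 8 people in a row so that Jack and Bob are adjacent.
Treat as block: (8-1)! × 2! = 5040 × 2 = 10080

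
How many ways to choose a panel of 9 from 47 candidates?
C(47,9) = 47!/(9!×38!) = 1362649145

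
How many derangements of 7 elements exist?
!7 = Σ_{j=0}^{7} (-1)^j·7!/j! = 5040 - 5040 + 2520 - 840 + 210 - 42 + 7 - 1 = 1854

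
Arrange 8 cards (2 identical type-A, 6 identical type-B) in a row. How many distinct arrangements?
8! / (2! × 6!) = 28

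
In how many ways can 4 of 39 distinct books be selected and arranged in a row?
P(39,4) = 39!/(39-4)! = 1974024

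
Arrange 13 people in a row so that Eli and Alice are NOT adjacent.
Total - adjacent = 13! - (13-1)!×2 = 6227020800 - 958003200 = 5269017600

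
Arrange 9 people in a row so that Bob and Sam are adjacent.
Treat as block: (9-1)! × 2! = 40320 × 2 = 80640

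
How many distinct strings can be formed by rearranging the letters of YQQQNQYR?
8! / (2! × 4! × 1! × 1!) = 840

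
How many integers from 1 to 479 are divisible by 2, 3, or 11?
⌊479/2⌋+⌊479/3⌋+⌊479/11⌋ - ⌊479/6⌋-⌊479/22⌋-⌊479/33⌋ + ⌊479/66⌋ = 239+159+43 - 79-21-14 + 7 = 334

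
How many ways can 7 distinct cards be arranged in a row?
7! = 5040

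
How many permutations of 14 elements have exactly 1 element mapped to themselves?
Choose the 1 fixed point C(14,1) = 14, derange the rest: !13 = Σ_{j=0}^{13} (-1)^j·13!/j! = 6227020800 - 6227020800 + 3113510400 - 1037836800 + 259459200 - 51891840 + 8648640 - 1235520 + 154440 - 17160 + 1716 - 156 + 13 - 1 = 2290792932. Product = 14 × 2290792932 = 32071101048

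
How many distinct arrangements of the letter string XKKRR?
5! / (2! × 2! × 1!) = 30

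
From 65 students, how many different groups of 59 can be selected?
C(65,59) = 65!/(59!×6!) = 82598880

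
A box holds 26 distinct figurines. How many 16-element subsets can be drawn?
C(26,16) = 26!/(16!×10!) = 5311735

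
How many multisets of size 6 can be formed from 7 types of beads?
C(6+7-1, 7-1) = C(12, 6) = 924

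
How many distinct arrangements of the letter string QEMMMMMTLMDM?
12! / (1! × 1! × 1! × 1! × 1! × 7!) = 95040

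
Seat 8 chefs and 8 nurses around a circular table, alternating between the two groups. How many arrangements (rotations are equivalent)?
Fix one of the chefs: (8-1)! ways for the remaining chefs, × 8! ways for the nurses = 5040 × 40320 = 203212800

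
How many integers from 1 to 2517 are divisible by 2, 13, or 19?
⌊2517/2⌋+⌊2517/13⌋+⌊2517/19⌋ - ⌊2517/26⌋-⌊2517/38⌋-⌊2517/247⌋ + ⌊2517/494⌋ = 1258+193+132 - 96-66-10 + 5 = 1416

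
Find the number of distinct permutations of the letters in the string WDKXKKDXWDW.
11! / (2! × 3! × 3! × 3!) = 92400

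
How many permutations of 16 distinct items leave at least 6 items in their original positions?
Exactly j fixed points: C(16,j)·!(16-j); sum over j ≥ 6 (derangement numbers via !m = (m-1)·(!(m-1) + !(m-2)): !0..!10 = 1, 0, 1, 2, 9, 44, 265, 1854, 14833, 133496, 1334961). Σ_{j=6}^{16} C(16,j)·!(16-j) = C(16,6)·!10 + C(16,7)·!9 + C(16,8)·!8 + C(16,9)·!7 + C(16,10)·!6 + C(16,11)·!5 + C(16,12)·!4 + C(16,13)·!3 + C(16,14)·!2 + C(16,15)·!1 + C(16,16)·!0 = 8008·1334961 + 11440·133496 + 12870·14833 + 11440·1854 + 8008·265 + 4368·44 + 1820·9 + 560·2 + 120·1 + 16·0 + 1·1 = 12432004331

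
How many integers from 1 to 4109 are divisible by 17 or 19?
⌊4109/17⌋ + ⌊4109/19⌋ - ⌊4109/323⌋ = 241 + 216 - 12 = 445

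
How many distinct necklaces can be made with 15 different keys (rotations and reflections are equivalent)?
(15-1)!/2 = 87178291200/2 = 43589145600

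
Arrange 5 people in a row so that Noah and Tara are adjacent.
Treat as block: (5-1)! × 2! = 24 × 2 = 48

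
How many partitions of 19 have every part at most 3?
Let r_j(i) = number of partitions of i into parts ≤ j, for i = 0..19. r_1(i) = 1 for all i; r_j(i) = r_{j-1}(i) + r_j(i-j). Rows j = 2..3: ≤2: 1 1 2 2 3 3 4 4 5 5 6 6 7 7 8 8 9 9 10 10; ≤3: 1 1 2 3 4 5 7 8 10 12 14 16 19 21 24 27 30 33 37 40. r_3(19) = 40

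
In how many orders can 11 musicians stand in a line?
11! = 39916800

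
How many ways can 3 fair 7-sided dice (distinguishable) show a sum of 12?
Coefficient of x^12 in (x + x² + ... + x^7)^3. By inclusion-exclusion on dice exceeding 7: Σ_j (-1)^j C(3,j)·C(12-1-7j, 2) = C(3,0)·C(11,2) - C(3,1)·C(4,2) = 1·55 - 3·6 = 37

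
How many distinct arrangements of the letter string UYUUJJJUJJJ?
11! / (6! × 4! × 1!) = 2310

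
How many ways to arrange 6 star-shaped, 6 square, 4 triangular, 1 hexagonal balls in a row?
17! / (6! × 6! × 4! × 1!) = 28588560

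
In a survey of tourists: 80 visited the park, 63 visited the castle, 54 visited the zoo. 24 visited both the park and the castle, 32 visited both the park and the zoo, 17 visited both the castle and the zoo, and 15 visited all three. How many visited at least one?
|A∪B∪C| = 80+63+54-24-32-17+15 = 139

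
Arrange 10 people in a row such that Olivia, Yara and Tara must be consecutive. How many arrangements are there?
Treat the 3 as one block: (10-3+1)! × 3! = 40320 × 6 = 241920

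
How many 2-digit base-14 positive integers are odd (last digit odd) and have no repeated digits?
Last∈{1,3,5,7,9,11,13}. Last=0: 0. Last nonzero: 7×12×P(12,0) = 84. Total = 84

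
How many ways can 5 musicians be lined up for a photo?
5! = 120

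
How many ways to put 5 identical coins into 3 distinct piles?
C(5+3-1, 3-1) = C(7, 2) = 21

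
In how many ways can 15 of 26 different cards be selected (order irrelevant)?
C(26,15) = 26!/(15!×11!) = 7726160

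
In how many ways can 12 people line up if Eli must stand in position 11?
Fix one position: (12-1)! = 39916800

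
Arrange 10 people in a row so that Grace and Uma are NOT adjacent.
Total - adjacent = 10! - (10-1)!×2 = 3628800 - 725760 = 2903040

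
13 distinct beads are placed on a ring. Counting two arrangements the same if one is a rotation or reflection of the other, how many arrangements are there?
(13-1)!/2 = 479001600/2 = 239500800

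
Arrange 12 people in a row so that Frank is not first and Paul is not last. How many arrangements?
By inclusion-exclusion: 12! - 2×(12-1)! + (12-2)! = 479001600 - 79833600 + 3628800 = 402796800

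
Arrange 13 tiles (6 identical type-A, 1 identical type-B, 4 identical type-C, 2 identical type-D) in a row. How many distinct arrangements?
13! / (6! × 1! × 4! × 2!) = 180180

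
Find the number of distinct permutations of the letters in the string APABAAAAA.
9! / (1! × 7! × 1!) = 72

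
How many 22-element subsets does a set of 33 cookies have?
C(33,22) = 33!/(22!×11!) = 193536720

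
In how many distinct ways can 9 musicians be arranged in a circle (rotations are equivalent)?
Circular: fix one position, arrange the rest. (9-1)! = 40320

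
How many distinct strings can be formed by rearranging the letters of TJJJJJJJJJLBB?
13! / (9! × 1! × 2! × 1!) = 8580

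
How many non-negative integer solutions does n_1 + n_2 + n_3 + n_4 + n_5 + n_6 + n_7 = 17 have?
C(17+7-1, 7-1) = C(23, 6) = 100947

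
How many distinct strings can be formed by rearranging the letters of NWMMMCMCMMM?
11! / (2! × 1! × 7! × 1!) = 3960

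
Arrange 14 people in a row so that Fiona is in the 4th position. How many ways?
Fix one position: (14-1)! = 6227020800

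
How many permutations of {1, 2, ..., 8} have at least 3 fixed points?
Exactly j fixed points: C(8,j)·!(8-j); sum over j ≥ 3 (derangement numbers via !m = (m-1)·(!(m-1) + !(m-2)): !0..!5 = 1, 0, 1, 2, 9, 44). Σ_{j=3}^{8} C(8,j)·!(8-j) = C(8,3)·!5 + C(8,4)·!4 + C(8,5)·!3 + C(8,6)·!2 + C(8,7)·!1 + C(8,8)·!0 = 56·44 + 70·9 + 56·2 + 28·1 + 8·0 + 1·1 = 3235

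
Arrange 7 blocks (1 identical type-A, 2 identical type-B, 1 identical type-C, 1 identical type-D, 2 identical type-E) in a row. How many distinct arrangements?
7! / (1! × 2! × 1! × 1! × 2!) = 1260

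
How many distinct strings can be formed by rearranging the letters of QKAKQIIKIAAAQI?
14! / (4! × 4! × 3! × 3!) = 4204200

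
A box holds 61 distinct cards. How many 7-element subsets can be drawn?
C(61,7) = 61!/(7!×54!) = 436270780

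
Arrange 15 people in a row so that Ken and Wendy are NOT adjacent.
Total - adjacent = 15! - (15-1)!×2 = 1307674368000 - 174356582400 = 1133317785600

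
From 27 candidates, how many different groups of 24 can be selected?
C(27,24) = 27!/(24!×3!) = 2925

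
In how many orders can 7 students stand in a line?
7! = 5040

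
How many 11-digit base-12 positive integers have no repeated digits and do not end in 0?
Last digit: 11 nonzero choices. First digit: 10 (nonzero, ≠last). Middle 9: P(10,9) = 3628800. Total = 399168000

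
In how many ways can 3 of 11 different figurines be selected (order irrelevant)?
C(11,3) = 11!/(3!×8!) = 165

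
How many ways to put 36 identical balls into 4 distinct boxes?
C(36+4-1, 4-1) = C(39, 3) = 9139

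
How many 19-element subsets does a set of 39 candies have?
C(39,19) = 39!/(19!×20!) = 68923264410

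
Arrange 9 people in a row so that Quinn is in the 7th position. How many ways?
Fix one position: (9-1)! = 40320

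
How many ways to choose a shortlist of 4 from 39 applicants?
C(39,4) = 39!/(4!×35!) = 82251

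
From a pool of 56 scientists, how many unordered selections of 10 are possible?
C(56,10) = 56!/(10!×46!) = 35607051480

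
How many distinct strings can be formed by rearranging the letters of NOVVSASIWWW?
11! / (2! × 1! × 2! × 1! × 3! × 1! × 1!) = 1663200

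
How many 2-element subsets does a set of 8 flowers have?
C(8,2) = 8!/(2!×6!) = 28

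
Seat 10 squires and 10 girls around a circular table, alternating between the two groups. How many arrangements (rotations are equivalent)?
Fix one of the squires: (10-1)! ways for the remaining squires, × 10! ways for the girls = 362880 × 3628800 = 1316818944000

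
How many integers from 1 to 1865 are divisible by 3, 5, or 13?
⌊1865/3⌋+⌊1865/5⌋+⌊1865/13⌋ - ⌊1865/15⌋-⌊1865/39⌋-⌊1865/65⌋ + ⌊1865/195⌋ = 621+373+143 - 124-47-28 + 9 = 947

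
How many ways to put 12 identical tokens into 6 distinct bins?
C(12+6-1, 6-1) = C(17, 5) = 6188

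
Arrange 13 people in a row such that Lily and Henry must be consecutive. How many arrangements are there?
Treat the 2 as one block: (13-2+1)! × 2! = 479001600 × 2 = 958003200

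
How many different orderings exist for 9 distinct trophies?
9! = 362880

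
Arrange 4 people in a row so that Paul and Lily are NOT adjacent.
Total - adjacent = 4! - (4-1)!×2 = 24 - 12 = 12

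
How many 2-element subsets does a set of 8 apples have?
C(8,2) = 8!/(2!×6!) = 28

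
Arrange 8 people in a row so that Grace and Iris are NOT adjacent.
Total - adjacent = 8! - (8-1)!×2 = 40320 - 10080 = 30240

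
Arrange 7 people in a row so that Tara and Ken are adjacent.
Treat as block: (7-1)! × 2! = 720 × 2 = 1440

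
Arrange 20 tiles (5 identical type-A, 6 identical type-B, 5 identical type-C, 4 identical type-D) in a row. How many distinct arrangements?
20! / (5! × 6! × 5! × 4!) = 9777287520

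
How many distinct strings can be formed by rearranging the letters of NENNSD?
6! / (3! × 1! × 1! × 1!) = 120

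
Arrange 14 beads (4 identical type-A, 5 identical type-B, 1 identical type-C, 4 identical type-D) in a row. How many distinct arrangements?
14! / (4! × 5! × 1! × 4!) = 1261260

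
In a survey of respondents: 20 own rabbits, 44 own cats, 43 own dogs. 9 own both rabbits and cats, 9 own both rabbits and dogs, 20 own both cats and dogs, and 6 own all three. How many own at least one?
|A∪B∪C| = 20+44+43-9-9-20+6 = 75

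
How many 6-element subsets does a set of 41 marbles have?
C(41,6) = 41!/(6!×35!) = 4496388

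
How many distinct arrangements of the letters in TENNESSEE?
9! / (1! × 4! × 2! × 2!) = 3780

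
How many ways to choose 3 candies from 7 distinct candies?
C(7,3) = 7!/(3!×4!) = 35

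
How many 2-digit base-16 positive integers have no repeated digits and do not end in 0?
Last digit: 15 nonzero choices. First digit: 14 (nonzero, ≠last). Middle 0: P(14,0) = 1. Total = 210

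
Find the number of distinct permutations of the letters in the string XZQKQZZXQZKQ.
12! / (4! × 4! × 2! × 2!) = 207900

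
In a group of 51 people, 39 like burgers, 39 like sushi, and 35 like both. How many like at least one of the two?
|A∪B| = |A| + |B| - |A∩B| = 39 + 39 - 35 = 43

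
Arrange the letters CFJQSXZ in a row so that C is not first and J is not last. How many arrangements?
By inclusion-exclusion: 7! - 2×(7-1)! + (7-2)! = 5040 - 1440 + 120 = 3720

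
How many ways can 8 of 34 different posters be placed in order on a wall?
P(34,8) = 34!/(34-8)! = 732058145280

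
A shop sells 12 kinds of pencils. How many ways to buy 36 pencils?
C(36+12-1, 12-1) = C(47, 11) = 17417133617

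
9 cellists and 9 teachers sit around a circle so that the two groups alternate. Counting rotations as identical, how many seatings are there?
Fix one of the cellists: (9-1)! ways for the remaining cellists, × 9! ways for the teachers = 40320 × 362880 = 14631321600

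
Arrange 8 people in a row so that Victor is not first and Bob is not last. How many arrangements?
By inclusion-exclusion: 8! - 2×(8-1)! + (8-2)! = 40320 - 10080 + 720 = 30960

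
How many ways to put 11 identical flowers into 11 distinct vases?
C(11+11-1, 11-1) = C(21, 10) = 352716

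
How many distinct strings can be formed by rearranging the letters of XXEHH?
5! / (2! × 1! × 2!) = 30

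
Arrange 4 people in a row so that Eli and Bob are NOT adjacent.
Total - adjacent = 4! - (4-1)!×2 = 24 - 12 = 12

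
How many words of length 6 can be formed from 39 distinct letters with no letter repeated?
P(39,6) = 39!/(39-6)! = 2349088560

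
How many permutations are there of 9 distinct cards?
9! = 362880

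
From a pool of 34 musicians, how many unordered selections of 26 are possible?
C(34,26) = 34!/(26!×8!) = 18156204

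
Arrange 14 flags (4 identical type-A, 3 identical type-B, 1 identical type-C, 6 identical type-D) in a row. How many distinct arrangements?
14! / (4! × 3! × 1! × 6!) = 840840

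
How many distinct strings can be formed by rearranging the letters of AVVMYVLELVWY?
12! / (2! × 4! × 1! × 2! × 1! × 1! × 1!) = 4989600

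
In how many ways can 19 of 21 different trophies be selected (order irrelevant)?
C(21,19) = 21!/(19!×2!) = 210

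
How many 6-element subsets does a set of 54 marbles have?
C(54,6) = 54!/(6!×48!) = 25827165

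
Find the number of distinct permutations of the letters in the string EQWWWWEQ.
8! / (4! × 2! × 2!) = 420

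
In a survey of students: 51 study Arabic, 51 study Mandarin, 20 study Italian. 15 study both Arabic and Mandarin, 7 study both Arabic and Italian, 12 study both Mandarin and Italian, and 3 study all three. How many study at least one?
|A∪B∪C| = 51+51+20-15-7-12+3 = 91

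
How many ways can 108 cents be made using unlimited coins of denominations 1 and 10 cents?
Coefficient of x^108 in 1/(1-x^1) · 1/(1-x^10). Use j coins of 10 for j = 0..⌊108/10⌋ = 10, the rest in 1s: 10 + 1 = 11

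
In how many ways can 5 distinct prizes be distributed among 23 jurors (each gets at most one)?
P(23,5) = 23!/(23-5)! = 4037880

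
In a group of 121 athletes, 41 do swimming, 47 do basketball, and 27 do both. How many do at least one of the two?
|A∪B| = |A| + |B| - |A∩B| = 41 + 47 - 27 = 61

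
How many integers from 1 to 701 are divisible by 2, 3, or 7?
⌊701/2⌋+⌊701/3⌋+⌊701/7⌋ - ⌊701/6⌋-⌊701/14⌋-⌊701/21⌋ + ⌊701/42⌋ = 350+233+100 - 116-50-33 + 16 = 500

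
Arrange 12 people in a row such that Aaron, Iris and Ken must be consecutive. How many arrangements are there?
Treat the 3 as one block: (12-3+1)! × 3! = 3628800 × 6 = 21772800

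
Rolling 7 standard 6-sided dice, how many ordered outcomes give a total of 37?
Coefficient of x^37 in (x + x² + ... + x^6)^7. By inclusion-exclusion on dice exceeding 6: Σ_j (-1)^j C(7,j)·C(37-1-6j, 6) = C(7,0)·C(36,6) - C(7,1)·C(30,6) + C(7,2)·C(24,6) - C(7,3)·C(18,6) + C(7,4)·C(12,6) - C(7,5)·C(6,6) = 1·1947792 - 7·593775 + 21·134596 - 35·18564 + 35·924 - 21·1 = 462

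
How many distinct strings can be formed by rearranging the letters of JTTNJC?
6! / (2! × 2! × 1! × 1!) = 180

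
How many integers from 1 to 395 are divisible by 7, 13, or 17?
⌊395/7⌋+⌊395/13⌋+⌊395/17⌋ - ⌊395/91⌋-⌊395/119⌋-⌊395/221⌋ + ⌊395/1547⌋ = 56+30+23 - 4-3-1 + 0 = 101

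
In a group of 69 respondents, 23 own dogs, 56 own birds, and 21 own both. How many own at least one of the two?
|A∪B| = |A| + |B| - |A∩B| = 23 + 56 - 21 = 58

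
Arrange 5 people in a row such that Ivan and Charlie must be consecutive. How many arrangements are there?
Treat the 2 as one block: (5-2+1)! × 2! = 24 × 2 = 48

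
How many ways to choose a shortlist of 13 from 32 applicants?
C(32,13) = 32!/(13!×19!) = 347373600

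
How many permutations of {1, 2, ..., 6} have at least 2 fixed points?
Exactly j fixed points: C(6,j)·!(6-j); sum over j ≥ 2 (derangement numbers via !m = (m-1)·(!(m-1) + !(m-2)): !0..!4 = 1, 0, 1, 2, 9). Σ_{j=2}^{6} C(6,j)·!(6-j) = C(6,2)·!4 + C(6,3)·!3 + C(6,4)·!2 + C(6,5)·!1 + C(6,6)·!0 = 15·9 + 20·2 + 15·1 + 6·0 + 1·1 = 191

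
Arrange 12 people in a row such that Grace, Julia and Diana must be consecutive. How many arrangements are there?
Treat the 3 as one block: (12-3+1)! × 3! = 3628800 × 6 = 21772800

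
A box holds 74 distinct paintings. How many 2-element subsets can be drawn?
C(74,2) = 74!/(2!×72!) = 2701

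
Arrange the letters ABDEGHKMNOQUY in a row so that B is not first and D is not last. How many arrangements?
By inclusion-exclusion: 13! - 2×(13-1)! + (13-2)! = 6227020800 - 958003200 + 39916800 = 5308934400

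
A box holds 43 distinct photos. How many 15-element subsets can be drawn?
C(43,15) = 43!/(15!×28!) = 151532656696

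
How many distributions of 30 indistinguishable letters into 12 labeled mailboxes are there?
C(30+12-1, 12-1) = C(41, 11) = 3159461968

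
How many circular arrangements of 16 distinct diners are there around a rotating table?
Circular: fix one position, arrange the rest. (16-1)! = 1307674368000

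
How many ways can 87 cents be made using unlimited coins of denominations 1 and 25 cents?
Coefficient of x^87 in 1/(1-x^1) · 1/(1-x^25). Use j coins of 25 for j = 0..⌊87/25⌋ = 3, the rest in 1s: 3 + 1 = 4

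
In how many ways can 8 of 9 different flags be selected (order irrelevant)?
C(9,8) = 9!/(8!×1!) = 9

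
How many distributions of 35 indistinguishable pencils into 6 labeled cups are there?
C(35+6-1, 6-1) = C(40, 5) = 658008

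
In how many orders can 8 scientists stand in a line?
8! = 40320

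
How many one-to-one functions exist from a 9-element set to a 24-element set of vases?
P(24,9) = 24!/(24-9)! = 474467051520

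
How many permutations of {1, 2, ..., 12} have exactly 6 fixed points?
Choose the 6 fixed points C(12,6) = 924, derange the rest: !6 = Σ_{j=0}^{6} (-1)^j·6!/j! = 720 - 720 + 360 - 120 + 30 - 6 + 1 = 265. Product = 924 × 265 = 244860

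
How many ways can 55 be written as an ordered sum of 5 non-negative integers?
C(55+5-1, 5-1) = C(59, 4) = 455126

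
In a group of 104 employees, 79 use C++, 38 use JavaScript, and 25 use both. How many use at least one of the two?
|A∪B| = |A| + |B| - |A∩B| = 79 + 38 - 25 = 92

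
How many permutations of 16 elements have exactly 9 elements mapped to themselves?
Choose the 9 fixed points C(16,9) = 11440, derange the rest: !7 = Σ_{j=0}^{7} (-1)^j·7!/j! = 5040 - 5040 + 2520 - 840 + 210 - 42 + 7 - 1 = 1854. Product = 11440 × 1854 = 21209760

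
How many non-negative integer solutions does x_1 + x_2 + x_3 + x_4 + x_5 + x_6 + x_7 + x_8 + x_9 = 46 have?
C(46+9-1, 9-1) = C(54, 8) = 1040465790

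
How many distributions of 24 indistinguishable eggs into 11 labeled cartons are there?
C(24+11-1, 11-1) = C(34, 10) = 131128140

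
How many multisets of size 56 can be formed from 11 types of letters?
C(56+11-1, 11-1) = C(66, 10) = 210980549208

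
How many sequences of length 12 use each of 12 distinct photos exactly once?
12! = 479001600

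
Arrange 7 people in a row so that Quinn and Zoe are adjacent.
Treat as block: (7-1)! × 2! = 720 × 2 = 1440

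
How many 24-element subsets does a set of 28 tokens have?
C(28,24) = 28!/(24!×4!) = 20475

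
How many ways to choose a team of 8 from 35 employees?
C(35,8) = 35!/(8!×27!) = 23535820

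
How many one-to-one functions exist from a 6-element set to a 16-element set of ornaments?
P(16,6) = 16!/(16-6)! = 5765760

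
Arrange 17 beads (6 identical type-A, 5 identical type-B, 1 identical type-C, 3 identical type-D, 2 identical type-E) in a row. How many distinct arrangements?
17! / (6! × 5! × 1! × 3! × 2!) = 343062720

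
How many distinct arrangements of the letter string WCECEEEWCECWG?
13! / (1! × 5! × 3! × 4!) = 360360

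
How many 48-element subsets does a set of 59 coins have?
C(59,48) = 59!/(48!×11!) = 279871768995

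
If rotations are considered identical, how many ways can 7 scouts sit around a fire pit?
Circular: fix one position, arrange the rest. (7-1)! = 720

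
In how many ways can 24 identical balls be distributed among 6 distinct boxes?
C(24+6-1, 6-1) = C(29, 5) = 118755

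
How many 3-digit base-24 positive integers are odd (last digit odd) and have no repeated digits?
Last∈{1,3,5,7,9,11,13,15,17,19,21,23}. Last=0: 0. Last nonzero: 12×22×P(22,1) = 5808. Total = 5808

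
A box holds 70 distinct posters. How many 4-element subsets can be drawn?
C(70,4) = 70!/(4!×66!) = 916895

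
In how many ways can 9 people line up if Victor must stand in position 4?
Fix one position: (9-1)! = 40320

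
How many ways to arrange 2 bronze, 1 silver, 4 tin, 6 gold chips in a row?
13! / (2! × 1! × 4! × 6!) = 180180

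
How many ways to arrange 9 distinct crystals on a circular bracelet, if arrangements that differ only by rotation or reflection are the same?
(9-1)!/2 = 40320/2 = 20160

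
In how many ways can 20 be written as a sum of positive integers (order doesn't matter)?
Pentagonal recurrence p(n) = p(n-1) + p(n-2) - p(n-5) - p(n-7) + p(n-12) + p(n-15) - ... gives p(0..19) = 1, 1, 2, 3, 5, 7, 11, 15, 22, 30, 42, 56, 77, 101, 135, 176, 231, 297, 385, 490. p(20) = p(19) + p(18) - p(15) - p(13) + p(8) + p(5) = 490 + 385 - 176 - 101 + 22 + 7 = 627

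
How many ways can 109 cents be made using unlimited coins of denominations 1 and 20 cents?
Coefficient of x^109 in 1/(1-x^1) · 1/(1-x^20). Use j coins of 20 for j = 0..⌊109/20⌋ = 5, the rest in 1s: 5 + 1 = 6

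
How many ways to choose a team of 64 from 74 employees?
C(74,64) = 74!/(64!×10!) = 718406958841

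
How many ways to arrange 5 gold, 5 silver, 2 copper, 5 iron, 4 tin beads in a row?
21! / (5! × 5! × 2! × 5! × 4!) = 615969113760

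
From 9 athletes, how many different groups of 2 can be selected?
C(9,2) = 9!/(2!×7!) = 36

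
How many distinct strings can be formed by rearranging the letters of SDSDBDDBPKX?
11! / (1! × 2! × 4! × 1! × 2! × 1!) = 415800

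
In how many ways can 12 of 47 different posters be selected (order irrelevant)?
C(47,12) = 47!/(12!×35!) = 52251400851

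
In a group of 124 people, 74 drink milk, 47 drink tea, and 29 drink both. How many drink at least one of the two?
|A∪B| = |A| + |B| - |A∩B| = 74 + 47 - 29 = 92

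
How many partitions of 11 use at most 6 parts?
By conjugation, equals partitions of 11 into parts ≤ 6. Let r_j(i) = number of partitions of i into parts ≤ j, for i = 0..11. r_1(i) = 1 for all i; r_j(i) = r_{j-1}(i) + r_j(i-j). Rows j = 2..6: ≤2: 1 1 2 2 3 3 4 4 5 5 6 6; ≤3: 1 1 2 3 4 5 7 8 10 12 14 16; ≤4: 1 1 2 3 5 6 9 11 15 18 23 27; ≤5: 1 1 2 3 5 7 10 13 18 23 30 37; ≤6: 1 1 2 3 5 7 11 14 20 26 35 44. r_6(11) = 44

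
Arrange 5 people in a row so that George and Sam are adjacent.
Treat as block: (5-1)! × 2! = 24 × 2 = 48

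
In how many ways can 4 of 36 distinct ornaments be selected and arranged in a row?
P(36,4) = 36!/(36-4)! = 1413720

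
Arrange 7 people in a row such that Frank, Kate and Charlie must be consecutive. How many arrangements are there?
Treat the 3 as one block: (7-3+1)! × 3! = 120 × 6 = 720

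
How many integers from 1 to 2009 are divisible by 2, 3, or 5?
⌊2009/2⌋+⌊2009/3⌋+⌊2009/5⌋ - ⌊2009/6⌋-⌊2009/10⌋-⌊2009/15⌋ + ⌊2009/30⌋ = 1004+669+401 - 334-200-133 + 66 = 1473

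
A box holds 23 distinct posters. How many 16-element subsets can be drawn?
C(23,16) = 23!/(16!×7!) = 245157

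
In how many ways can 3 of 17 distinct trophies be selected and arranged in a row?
P(17,3) = 17!/(17-3)! = 4080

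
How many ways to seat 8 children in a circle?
Circular: fix one position, arrange the rest. (8-1)! = 5040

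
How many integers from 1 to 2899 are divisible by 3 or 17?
⌊2899/3⌋ + ⌊2899/17⌋ - ⌊2899/51⌋ = 966 + 170 - 56 = 1080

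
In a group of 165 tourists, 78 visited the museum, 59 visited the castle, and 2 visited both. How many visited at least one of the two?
|A∪B| = |A| + |B| - |A∩B| = 78 + 59 - 2 = 135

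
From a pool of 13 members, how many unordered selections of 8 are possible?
C(13,8) = 13!/(8!×5!) = 1287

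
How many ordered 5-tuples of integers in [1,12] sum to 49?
Coefficient of x^49 in (x + x² + ... + x^12)^5. By inclusion-exclusion on dice exceeding 12: Σ_j (-1)^j C(5,j)·C(49-1-12j, 4) = C(5,0)·C(48,4) - C(5,1)·C(36,4) + C(5,2)·C(24,4) - C(5,3)·C(12,4) = 1·194580 - 5·58905 + 10·10626 - 10·495 = 1365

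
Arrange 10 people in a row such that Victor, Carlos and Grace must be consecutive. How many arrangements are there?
Treat the 3 as one block: (10-3+1)! × 3! = 40320 × 6 = 241920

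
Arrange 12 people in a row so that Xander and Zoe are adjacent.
Treat as block: (12-1)! × 2! = 39916800 × 2 = 79833600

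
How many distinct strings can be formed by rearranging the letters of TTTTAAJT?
8! / (5! × 1! × 2!) = 168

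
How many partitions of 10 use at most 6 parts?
By conjugation, equals partitions of 10 into parts ≤ 6. Let r_j(i) = number of partitions of i into parts ≤ j, for i = 0..10. r_1(i) = 1 for all i; r_j(i) = r_{j-1}(i) + r_j(i-j). Rows j = 2..6: ≤2: 1 1 2 2 3 3 4 4 5 5 6; ≤3: 1 1 2 3 4 5 7 8 10 12 14; ≤4: 1 1 2 3 5 6 9 11 15 18 23; ≤5: 1 1 2 3 5 7 10 13 18 23 30; ≤6: 1 1 2 3 5 7 11 14 20 26 35. r_6(10) = 35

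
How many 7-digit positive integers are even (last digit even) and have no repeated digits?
Last∈{0,2,4,6,8}. Last=0: 60480. Last nonzero: 4×8×P(8,5) = 215040. Total = 275520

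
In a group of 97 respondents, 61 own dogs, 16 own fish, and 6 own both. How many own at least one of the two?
|A∪B| = |A| + |B| - |A∩B| = 61 + 16 - 6 = 71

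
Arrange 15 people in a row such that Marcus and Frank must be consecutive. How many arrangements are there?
Treat the 2 as one block: (15-2+1)! × 2! = 87178291200 × 2 = 174356582400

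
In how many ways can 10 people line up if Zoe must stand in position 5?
Fix one position: (10-1)! = 362880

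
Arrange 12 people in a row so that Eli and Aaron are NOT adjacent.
Total - adjacent = 12! - (12-1)!×2 = 479001600 - 79833600 = 399168000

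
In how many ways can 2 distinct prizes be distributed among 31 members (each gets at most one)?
P(31,2) = 31!/(31-2)! = 930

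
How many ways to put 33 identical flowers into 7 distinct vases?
C(33+7-1, 7-1) = C(39, 6) = 3262623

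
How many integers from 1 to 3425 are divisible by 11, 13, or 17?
⌊3425/11⌋+⌊3425/13⌋+⌊3425/17⌋ - ⌊3425/143⌋-⌊3425/187⌋-⌊3425/221⌋ + ⌊3425/2431⌋ = 311+263+201 - 23-18-15 + 1 = 720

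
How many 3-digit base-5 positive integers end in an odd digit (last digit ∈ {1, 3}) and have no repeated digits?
Last∈{1,3}. Last=0: 0. Last nonzero: 2×3×P(3,1) = 18. Total = 18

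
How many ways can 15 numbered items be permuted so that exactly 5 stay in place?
Choose the 5 fixed points C(15,5) = 3003, derange the rest: !10 = Σ_{j=0}^{10} (-1)^j·10!/j! = 3628800 - 3628800 + 1814400 - 604800 + 151200 - 30240 + 5040 - 720 + 90 - 10 + 1 = 1334961. Product = 3003 × 1334961 = 4008887883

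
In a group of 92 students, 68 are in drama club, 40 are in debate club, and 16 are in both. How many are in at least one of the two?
|A∪B| = |A| + |B| - |A∩B| = 68 + 40 - 16 = 92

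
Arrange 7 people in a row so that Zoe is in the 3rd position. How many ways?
Fix one position: (7-1)! = 720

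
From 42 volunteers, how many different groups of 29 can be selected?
C(42,29) = 42!/(29!×13!) = 25518731280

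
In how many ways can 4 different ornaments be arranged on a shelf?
4! = 24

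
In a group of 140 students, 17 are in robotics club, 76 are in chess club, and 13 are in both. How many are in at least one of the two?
|A∪B| = |A| + |B| - |A∩B| = 17 + 76 - 13 = 80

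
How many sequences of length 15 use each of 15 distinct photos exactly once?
15! = 1307674368000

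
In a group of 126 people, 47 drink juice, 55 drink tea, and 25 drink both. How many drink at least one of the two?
|A∪B| = |A| + |B| - |A∩B| = 47 + 55 - 25 = 77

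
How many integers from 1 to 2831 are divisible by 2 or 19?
⌊2831/2⌋ + ⌊2831/19⌋ - ⌊2831/38⌋ = 1415 + 149 - 74 = 1490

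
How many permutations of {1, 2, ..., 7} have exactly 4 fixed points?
Choose the 4 fixed points C(7,4) = 35, derange the rest: !3 = Σ_{j=0}^{3} (-1)^j·3!/j! = 6 - 6 + 3 - 1 = 2. Product = 35 × 2 = 70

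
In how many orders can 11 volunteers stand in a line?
11! = 39916800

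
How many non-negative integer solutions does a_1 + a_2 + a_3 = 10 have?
C(10+3-1, 3-1) = C(12, 2) = 66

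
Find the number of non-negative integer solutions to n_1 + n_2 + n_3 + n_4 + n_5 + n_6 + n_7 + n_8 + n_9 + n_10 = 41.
C(41+10-1, 10-1) = C(50, 9) = 2505433700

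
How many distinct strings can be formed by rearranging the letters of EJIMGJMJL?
9! / (3! × 2! × 1! × 1! × 1! × 1!) = 30240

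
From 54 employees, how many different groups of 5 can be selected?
C(54,5) = 54!/(5!×49!) = 3162510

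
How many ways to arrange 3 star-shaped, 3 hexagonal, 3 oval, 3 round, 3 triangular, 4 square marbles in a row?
19! / (3! × 3! × 3! × 3! × 3! × 4!) = 651819168000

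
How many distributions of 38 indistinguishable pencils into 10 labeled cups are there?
C(38+10-1, 10-1) = C(47, 9) = 1362649145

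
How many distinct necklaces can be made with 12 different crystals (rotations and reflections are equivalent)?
(12-1)!/2 = 39916800/2 = 19958400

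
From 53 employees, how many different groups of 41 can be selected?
C(53,41) = 53!/(41!×12!) = 266783135710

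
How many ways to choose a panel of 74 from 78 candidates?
C(78,74) = 78!/(74!×4!) = 1426425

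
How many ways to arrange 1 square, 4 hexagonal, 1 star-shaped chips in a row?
6! / (1! × 4! × 1!) = 30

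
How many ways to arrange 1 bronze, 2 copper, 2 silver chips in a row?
5! / (1! × 2! × 2!) = 30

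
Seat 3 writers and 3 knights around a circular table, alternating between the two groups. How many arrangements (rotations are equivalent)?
Fix one of the writers: (3-1)! ways for the remaining writers, × 3! ways for the knights = 2 × 6 = 12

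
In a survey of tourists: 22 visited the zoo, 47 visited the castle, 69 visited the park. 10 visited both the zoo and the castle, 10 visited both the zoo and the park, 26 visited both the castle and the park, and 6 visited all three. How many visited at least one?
|A∪B∪C| = 22+47+69-10-10-26+6 = 98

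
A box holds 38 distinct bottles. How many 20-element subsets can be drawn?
C(38,20) = 38!/(20!×18!) = 33578000610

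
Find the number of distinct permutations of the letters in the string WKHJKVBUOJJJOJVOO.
17! / (1! × 1! × 2! × 2! × 1! × 5! × 4! × 1!) = 30875644800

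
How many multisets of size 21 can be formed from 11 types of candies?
C(21+11-1, 11-1) = C(31, 10) = 44352165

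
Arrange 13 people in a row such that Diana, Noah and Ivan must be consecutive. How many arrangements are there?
Treat the 3 as one block: (13-3+1)! × 3! = 39916800 × 6 = 239500800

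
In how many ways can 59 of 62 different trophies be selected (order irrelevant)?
C(62,59) = 62!/(59!×3!) = 37820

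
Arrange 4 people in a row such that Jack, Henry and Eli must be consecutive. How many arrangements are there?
Treat the 3 as one block: (4-3+1)! × 3! = 2 × 6 = 12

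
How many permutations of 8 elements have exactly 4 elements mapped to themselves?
Choose the 4 fixed points C(8,4) = 70, derange the rest: !4 = Σ_{j=0}^{4} (-1)^j·4!/j! = 24 - 24 + 12 - 4 + 1 = 9. Product = 70 × 9 = 630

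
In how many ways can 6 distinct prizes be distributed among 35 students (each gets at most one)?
P(35,6) = 35!/(35-6)! = 1168675200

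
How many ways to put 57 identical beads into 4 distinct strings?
C(57+4-1, 4-1) = C(60, 3) = 34220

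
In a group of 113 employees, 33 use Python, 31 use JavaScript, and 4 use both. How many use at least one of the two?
|A∪B| = |A| + |B| - |A∩B| = 33 + 31 - 4 = 60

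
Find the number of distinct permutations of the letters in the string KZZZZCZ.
7! / (1! × 5! × 1!) = 42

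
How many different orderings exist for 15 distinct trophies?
15! = 1307674368000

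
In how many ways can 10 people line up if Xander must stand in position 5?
Fix one position: (10-1)! = 362880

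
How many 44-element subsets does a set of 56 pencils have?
C(56,44) = 56!/(44!×12!) = 558383307300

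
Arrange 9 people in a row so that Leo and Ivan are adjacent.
Treat as block: (9-1)! × 2! = 40320 × 2 = 80640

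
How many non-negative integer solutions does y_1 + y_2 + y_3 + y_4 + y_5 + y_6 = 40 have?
C(40+6-1, 6-1) = C(45, 5) = 1221759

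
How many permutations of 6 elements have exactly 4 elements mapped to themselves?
Choose the 4 fixed points C(6,4) = 15, derange the rest: !2 = Σ_{j=0}^{2} (-1)^j·2!/j! = 2 - 2 + 1 = 1. Product = 15 × 1 = 15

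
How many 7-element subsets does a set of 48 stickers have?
C(48,7) = 48!/(7!×41!) = 73629072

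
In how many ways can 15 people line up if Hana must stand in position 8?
Fix one position: (15-1)! = 87178291200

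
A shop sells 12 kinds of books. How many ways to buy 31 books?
C(31+12-1, 12-1) = C(42, 11) = 4280561376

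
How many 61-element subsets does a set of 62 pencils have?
C(62,61) = 62!/(61!×1!) = 62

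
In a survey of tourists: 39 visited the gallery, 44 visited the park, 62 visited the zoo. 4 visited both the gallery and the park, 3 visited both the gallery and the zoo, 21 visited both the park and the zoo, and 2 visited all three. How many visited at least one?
|A∪B∪C| = 39+44+62-4-3-21+2 = 119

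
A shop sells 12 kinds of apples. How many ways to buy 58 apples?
C(58+12-1, 12-1) = C(69, 11) = 1823810410032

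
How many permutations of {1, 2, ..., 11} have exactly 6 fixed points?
Choose the 6 fixed points C(11,6) = 462, derange the rest: !5 = Σ_{j=0}^{5} (-1)^j·5!/j! = 120 - 120 + 60 - 20 + 5 - 1 = 44. Product = 462 × 44 = 20328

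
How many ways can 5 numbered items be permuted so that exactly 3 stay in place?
Choose the 3 fixed points C(5,3) = 10, derange the rest: !2 = Σ_{j=0}^{2} (-1)^j·2!/j! = 2 - 2 + 1 = 1. Product = 10 × 1 = 10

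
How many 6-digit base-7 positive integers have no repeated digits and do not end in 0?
Last digit: 6 nonzero choices. First digit: 5 (nonzero, ≠last). Middle 4: P(5,4) = 120. Total = 3600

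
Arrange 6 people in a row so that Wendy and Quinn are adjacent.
Treat as block: (6-1)! × 2! = 120 × 2 = 240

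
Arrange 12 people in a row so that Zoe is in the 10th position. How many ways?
Fix one position: (12-1)! = 39916800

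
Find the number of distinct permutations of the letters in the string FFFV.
4! / (3! × 1!) = 4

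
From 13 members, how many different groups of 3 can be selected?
C(13,3) = 13!/(3!×10!) = 286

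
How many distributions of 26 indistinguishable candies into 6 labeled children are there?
C(26+6-1, 6-1) = C(31, 5) = 169911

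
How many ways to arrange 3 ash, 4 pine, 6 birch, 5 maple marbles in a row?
18! / (3! × 4! × 6! × 5!) = 514594080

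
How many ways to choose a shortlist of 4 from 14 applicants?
C(14,4) = 14!/(4!×10!) = 1001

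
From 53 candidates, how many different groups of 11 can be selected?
C(53,11) = 53!/(11!×42!) = 76223753060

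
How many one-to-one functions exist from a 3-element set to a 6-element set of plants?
P(6,3) = 6!/(6-3)! = 120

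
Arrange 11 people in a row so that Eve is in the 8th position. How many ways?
Fix one position: (11-1)! = 3628800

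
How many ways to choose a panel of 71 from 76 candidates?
C(76,71) = 76!/(71!×5!) = 18474840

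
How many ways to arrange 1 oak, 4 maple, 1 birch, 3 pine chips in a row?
9! / (1! × 4! × 1! × 3!) = 2520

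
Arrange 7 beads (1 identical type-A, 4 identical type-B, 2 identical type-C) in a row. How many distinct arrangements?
7! / (1! × 4! × 2!) = 105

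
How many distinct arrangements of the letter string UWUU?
4! / (3! × 1!) = 4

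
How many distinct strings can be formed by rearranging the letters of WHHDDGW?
7! / (2! × 1! × 2! × 2!) = 630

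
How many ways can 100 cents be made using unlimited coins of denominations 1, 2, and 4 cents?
Coefficient of x^100 in 1/(1-x^1) · 1/(1-x^2) · 1/(1-x^4). Case on j = number of 4-cent coins (j = 0..25); remainder r = 100 - 4j is made from {1,2} in ⌊r/2⌋+1 ways. r = 100, 96, 92, 88, 84, 80, 76, 72, 68, 64, 60, 56, 52, 48, 44, 40, 36, 32, 28, 24, 20, 16, 12, 8, 4, 0 → 51 + 49 + 47 + 45 + 43 + 41 + 39 + 37 + 35 + 33 + 31 + 29 + 27 + 25 + 23 + 21 + 19 + 17 + 15 + 13 + 11 + 9 + 7 + 5 + 3 + 1 = 676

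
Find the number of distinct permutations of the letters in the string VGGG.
4! / (3! × 1!) = 4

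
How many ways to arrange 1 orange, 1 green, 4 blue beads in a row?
6! / (1! × 1! × 4!) = 30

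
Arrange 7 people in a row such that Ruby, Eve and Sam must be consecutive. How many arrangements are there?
Treat the 3 as one block: (7-3+1)! × 3! = 120 × 6 = 720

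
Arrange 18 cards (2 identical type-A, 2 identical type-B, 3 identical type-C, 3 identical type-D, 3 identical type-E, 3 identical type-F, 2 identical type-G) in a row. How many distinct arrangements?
18! / (2! × 2! × 3! × 3! × 3! × 3! × 2!) = 617512896000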